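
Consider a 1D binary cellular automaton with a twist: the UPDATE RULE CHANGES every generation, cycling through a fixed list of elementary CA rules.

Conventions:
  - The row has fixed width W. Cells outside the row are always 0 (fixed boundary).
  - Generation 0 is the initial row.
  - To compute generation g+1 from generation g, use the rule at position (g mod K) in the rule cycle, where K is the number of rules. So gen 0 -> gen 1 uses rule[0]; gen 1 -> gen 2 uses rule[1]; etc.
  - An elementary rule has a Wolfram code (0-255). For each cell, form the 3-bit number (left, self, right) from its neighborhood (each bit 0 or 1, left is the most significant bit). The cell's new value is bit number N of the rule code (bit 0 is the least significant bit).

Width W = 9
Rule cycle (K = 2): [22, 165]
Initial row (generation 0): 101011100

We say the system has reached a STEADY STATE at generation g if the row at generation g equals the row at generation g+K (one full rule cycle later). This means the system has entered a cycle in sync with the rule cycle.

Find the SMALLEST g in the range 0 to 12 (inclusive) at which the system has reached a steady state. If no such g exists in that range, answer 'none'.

Gen 0: 101011100
Gen 1 (rule 22): 101000010
Gen 2 (rule 165): 111011010
Gen 3 (rule 22): 000000011
Gen 4 (rule 165): 111111000
Gen 5 (rule 22): 000000100
Gen 6 (rule 165): 111110101
Gen 7 (rule 22): 000000101
Gen 8 (rule 165): 111110111
Gen 9 (rule 22): 000000000
Gen 10 (rule 165): 111111111
Gen 11 (rule 22): 000000000
Gen 12 (rule 165): 111111111
Gen 13 (rule 22): 000000000
Gen 14 (rule 165): 111111111

Answer: 9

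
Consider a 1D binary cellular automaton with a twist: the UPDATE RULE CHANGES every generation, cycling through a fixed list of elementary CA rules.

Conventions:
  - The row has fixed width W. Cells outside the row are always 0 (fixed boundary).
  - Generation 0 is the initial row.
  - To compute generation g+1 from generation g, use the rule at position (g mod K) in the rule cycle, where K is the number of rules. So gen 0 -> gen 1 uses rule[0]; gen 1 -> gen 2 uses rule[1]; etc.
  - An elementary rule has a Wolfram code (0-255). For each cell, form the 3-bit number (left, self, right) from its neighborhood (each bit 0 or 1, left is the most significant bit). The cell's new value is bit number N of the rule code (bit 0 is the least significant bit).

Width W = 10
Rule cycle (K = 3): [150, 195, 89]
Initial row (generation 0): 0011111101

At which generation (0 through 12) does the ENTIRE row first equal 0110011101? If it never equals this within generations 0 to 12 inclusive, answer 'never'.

Gen 0: 0011111101
Gen 1 (rule 150): 0101111001
Gen 2 (rule 195): 1000111010
Gen 3 (rule 89): 0110101001
Gen 4 (rule 150): 1000101111
Gen 5 (rule 195): 0011000111
Gen 6 (rule 89): 1011110101
Gen 7 (rule 150): 1001100101
Gen 8 (rule 195): 0010101000
Gen 9 (rule 89): 1000000111
Gen 10 (rule 150): 1100001010
Gen 11 (rule 195): 0101110000
Gen 12 (rule 89): 0001011111

Answer: never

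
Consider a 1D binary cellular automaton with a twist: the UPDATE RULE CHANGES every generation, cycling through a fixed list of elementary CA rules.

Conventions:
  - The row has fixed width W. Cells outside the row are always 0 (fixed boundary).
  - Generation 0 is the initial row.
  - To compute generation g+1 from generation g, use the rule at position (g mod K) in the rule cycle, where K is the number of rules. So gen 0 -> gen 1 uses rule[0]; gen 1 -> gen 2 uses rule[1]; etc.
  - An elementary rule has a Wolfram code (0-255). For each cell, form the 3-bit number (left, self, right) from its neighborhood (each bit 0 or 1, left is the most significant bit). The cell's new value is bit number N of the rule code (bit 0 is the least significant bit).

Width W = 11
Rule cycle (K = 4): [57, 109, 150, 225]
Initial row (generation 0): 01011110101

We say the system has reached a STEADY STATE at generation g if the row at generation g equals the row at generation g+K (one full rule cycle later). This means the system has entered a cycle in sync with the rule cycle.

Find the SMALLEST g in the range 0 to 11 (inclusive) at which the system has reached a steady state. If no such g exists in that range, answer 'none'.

Gen 0: 01011110101
Gen 1 (rule 57): 00110001010
Gen 2 (rule 109): 10110101110
Gen 3 (rule 150): 10000100101
Gen 4 (rule 225): 00110000010
Gen 5 (rule 57): 10101111001
Gen 6 (rule 109): 11111001001
Gen 7 (rule 150): 01110111111
Gen 8 (rule 225): 00111011111
Gen 9 (rule 57): 10100110000
Gen 10 (rule 109): 11100110111
Gen 11 (rule 150): 01011000010
Gen 12 (rule 225): 00101011000
Gen 13 (rule 57): 10010110111
Gen 14 (rule 109): 10011111101
Gen 15 (rule 150): 11101111001

Answer: none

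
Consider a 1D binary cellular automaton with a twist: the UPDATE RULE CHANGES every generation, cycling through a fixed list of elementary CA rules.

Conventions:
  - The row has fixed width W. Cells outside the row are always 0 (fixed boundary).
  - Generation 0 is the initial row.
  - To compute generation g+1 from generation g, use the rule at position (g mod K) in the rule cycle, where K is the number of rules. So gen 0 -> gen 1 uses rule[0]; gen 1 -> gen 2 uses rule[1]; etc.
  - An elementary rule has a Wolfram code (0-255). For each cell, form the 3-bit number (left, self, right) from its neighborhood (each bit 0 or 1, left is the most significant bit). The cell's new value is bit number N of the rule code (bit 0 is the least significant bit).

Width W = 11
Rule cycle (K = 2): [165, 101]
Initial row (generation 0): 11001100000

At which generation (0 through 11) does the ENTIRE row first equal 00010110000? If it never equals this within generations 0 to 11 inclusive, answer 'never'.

Answer: never

Derivation:
Gen 0: 11001100000
Gen 1 (rule 165): 00000001111
Gen 2 (rule 101): 11111100001
Gen 3 (rule 165): 01111001101
Gen 4 (rule 101): 00001000111
Gen 5 (rule 165): 11101010010
Gen 6 (rule 101): 00111110010
Gen 7 (rule 165): 10011100010
Gen 8 (rule 101): 10000101010
Gen 9 (rule 165): 10110111110
Gen 10 (rule 101): 11011000010
Gen 11 (rule 165): 00100011010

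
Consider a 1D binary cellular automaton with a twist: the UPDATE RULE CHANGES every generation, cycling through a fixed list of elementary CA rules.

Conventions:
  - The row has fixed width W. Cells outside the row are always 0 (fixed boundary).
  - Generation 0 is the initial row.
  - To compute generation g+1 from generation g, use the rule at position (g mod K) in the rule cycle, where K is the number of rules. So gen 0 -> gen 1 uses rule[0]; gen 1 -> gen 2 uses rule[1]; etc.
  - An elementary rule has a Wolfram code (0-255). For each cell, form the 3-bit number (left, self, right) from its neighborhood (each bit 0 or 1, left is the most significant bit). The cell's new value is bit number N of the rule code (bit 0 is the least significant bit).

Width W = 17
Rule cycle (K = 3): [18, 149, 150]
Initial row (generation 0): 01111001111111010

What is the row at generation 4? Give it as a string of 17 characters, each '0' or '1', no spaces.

Answer: 10000000000000110

Derivation:
Gen 0: 01111001111111010
Gen 1 (rule 18): 10000110000000001
Gen 2 (rule 149): 11110001111111101
Gen 3 (rule 150): 01101010111111001
Gen 4 (rule 18): 10000000000000110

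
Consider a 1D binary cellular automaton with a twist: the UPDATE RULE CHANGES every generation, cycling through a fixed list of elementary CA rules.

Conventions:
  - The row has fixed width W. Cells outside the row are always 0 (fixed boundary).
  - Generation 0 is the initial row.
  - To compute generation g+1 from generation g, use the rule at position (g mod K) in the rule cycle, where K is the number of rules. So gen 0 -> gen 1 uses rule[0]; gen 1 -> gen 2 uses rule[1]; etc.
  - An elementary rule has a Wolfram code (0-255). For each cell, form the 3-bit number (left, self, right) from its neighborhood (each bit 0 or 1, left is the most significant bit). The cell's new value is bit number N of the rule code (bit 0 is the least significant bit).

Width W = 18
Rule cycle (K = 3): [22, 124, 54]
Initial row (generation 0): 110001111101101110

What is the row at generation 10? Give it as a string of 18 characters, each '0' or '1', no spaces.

Answer: 111010000011000000

Derivation:
Gen 0: 110001111101101110
Gen 1 (rule 22): 001010000000000001
Gen 2 (rule 124): 001111000000000001
Gen 3 (rule 54): 010000100000000011
Gen 4 (rule 22): 111001110000000100
Gen 5 (rule 124): 101101011000000110
Gen 6 (rule 54): 110011100100001001
Gen 7 (rule 22): 001100011110011111
Gen 8 (rule 124): 001110010011010001
Gen 9 (rule 54): 010001111100111011
Gen 10 (rule 22): 111010000011000000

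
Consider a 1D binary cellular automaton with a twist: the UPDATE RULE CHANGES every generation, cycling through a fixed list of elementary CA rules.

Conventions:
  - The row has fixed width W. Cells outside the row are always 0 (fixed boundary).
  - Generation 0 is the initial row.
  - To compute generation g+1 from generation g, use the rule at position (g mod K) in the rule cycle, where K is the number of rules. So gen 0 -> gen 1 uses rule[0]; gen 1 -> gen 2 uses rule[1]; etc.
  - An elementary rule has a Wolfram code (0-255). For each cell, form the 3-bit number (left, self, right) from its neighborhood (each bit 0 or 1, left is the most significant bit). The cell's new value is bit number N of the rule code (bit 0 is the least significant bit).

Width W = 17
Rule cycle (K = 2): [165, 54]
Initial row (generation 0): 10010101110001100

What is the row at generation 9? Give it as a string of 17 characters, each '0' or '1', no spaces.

Answer: 01110000101011001

Derivation:
Gen 0: 10010101110001100
Gen 1 (rule 165): 10011110100100001
Gen 2 (rule 54): 11100001111110011
Gen 3 (rule 165): 01001100111100000
Gen 4 (rule 54): 11110011000010000
Gen 5 (rule 165): 01100000011010111
Gen 6 (rule 54): 10010000100111000
Gen 7 (rule 165): 10010110100010011
Gen 8 (rule 54): 11111001110111100
Gen 9 (rule 165): 01110000101011001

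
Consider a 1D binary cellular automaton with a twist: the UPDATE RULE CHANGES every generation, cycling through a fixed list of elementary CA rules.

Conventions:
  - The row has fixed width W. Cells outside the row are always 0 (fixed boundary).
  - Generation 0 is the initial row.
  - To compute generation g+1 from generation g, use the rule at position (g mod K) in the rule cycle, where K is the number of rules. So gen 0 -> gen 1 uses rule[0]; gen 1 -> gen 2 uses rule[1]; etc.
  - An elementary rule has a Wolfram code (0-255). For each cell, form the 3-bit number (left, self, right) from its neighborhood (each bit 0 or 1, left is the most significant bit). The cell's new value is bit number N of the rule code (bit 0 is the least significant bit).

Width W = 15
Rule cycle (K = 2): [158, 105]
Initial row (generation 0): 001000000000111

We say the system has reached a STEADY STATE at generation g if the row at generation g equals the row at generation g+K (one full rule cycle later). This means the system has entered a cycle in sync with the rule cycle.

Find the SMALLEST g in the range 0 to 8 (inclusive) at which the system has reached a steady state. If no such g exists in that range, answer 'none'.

Gen 0: 001000000000111
Gen 1 (rule 158): 011100000001110
Gen 2 (rule 105): 010101111101010
Gen 3 (rule 158): 110101111001011
Gen 4 (rule 105): 111011001000111
Gen 5 (rule 158): 110010111101110
Gen 6 (rule 105): 110001100111010
Gen 7 (rule 158): 101011011110011
Gen 8 (rule 105): 010111110010011
Gen 9 (rule 158): 110111101111110
Gen 10 (rule 105): 111100111000010

Answer: none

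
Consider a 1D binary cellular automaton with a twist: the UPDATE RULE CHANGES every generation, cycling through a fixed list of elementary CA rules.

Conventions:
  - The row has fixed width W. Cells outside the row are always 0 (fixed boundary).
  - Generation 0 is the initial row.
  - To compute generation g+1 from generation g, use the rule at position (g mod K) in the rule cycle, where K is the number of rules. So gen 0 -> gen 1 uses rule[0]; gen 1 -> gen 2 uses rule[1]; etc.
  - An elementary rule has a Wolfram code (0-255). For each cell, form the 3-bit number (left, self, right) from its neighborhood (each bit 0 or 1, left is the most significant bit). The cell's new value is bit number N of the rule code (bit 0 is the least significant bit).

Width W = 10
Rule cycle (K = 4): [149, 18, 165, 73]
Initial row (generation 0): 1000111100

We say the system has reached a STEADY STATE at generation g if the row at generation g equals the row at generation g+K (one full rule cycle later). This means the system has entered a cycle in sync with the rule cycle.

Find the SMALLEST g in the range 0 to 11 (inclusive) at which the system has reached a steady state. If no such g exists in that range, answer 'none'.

Answer: 10

Derivation:
Gen 0: 1000111100
Gen 1 (rule 149): 1110011011
Gen 2 (rule 18): 0001100000
Gen 3 (rule 165): 1100001111
Gen 4 (rule 73): 1101101001
Gen 5 (rule 149): 0000001101
Gen 6 (rule 18): 0000010000
Gen 7 (rule 165): 1111010111
Gen 8 (rule 73): 1001000101
Gen 9 (rule 149): 1101110101
Gen 10 (rule 18): 0000000000
Gen 11 (rule 165): 1111111111
Gen 12 (rule 73): 1000000001
Gen 13 (rule 149): 1111111101
Gen 14 (rule 18): 0000000000
Gen 15 (rule 165): 1111111111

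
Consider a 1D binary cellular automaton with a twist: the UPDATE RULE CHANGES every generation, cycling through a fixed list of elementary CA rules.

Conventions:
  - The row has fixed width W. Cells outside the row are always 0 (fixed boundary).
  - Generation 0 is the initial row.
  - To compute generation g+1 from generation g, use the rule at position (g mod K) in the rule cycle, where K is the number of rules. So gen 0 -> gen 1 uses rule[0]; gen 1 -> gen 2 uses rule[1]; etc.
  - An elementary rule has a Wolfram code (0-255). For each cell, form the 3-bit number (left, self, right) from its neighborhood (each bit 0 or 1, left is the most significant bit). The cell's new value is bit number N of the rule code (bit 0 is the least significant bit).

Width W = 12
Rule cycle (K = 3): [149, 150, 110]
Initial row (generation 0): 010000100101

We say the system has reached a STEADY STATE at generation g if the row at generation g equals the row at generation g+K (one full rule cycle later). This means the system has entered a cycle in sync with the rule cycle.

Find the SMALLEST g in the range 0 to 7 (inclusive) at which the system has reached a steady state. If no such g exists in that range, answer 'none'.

Gen 0: 010000100101
Gen 1 (rule 149): 011110110101
Gen 2 (rule 150): 101100000101
Gen 3 (rule 110): 111100001111
Gen 4 (rule 149): 011011100110
Gen 5 (rule 150): 100001011001
Gen 6 (rule 110): 100011111011
Gen 7 (rule 149): 111001110000
Gen 8 (rule 150): 010110101000
Gen 9 (rule 110): 111111111000
Gen 10 (rule 149): 011111110111

Answer: none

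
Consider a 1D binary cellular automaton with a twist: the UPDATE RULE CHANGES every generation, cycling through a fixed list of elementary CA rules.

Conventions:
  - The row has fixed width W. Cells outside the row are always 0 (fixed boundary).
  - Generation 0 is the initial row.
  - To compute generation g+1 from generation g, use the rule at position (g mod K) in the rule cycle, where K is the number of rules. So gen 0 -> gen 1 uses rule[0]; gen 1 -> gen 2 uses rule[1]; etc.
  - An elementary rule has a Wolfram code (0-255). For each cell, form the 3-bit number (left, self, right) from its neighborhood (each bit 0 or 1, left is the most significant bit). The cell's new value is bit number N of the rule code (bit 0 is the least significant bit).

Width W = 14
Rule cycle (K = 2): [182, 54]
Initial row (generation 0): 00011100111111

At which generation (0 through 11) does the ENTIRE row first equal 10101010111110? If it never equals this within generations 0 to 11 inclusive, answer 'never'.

Gen 0: 00011100111111
Gen 1 (rule 182): 00101011011110
Gen 2 (rule 54): 01111100100001
Gen 3 (rule 182): 10111011110011
Gen 4 (rule 54): 11000100001100
Gen 5 (rule 182): 00101110010010
Gen 6 (rule 54): 01110001111111
Gen 7 (rule 182): 10101010111110
Gen 8 (rule 54): 11111111000001
Gen 9 (rule 182): 01111110100011
Gen 10 (rule 54): 10000001110100
Gen 11 (rule 182): 11000010101110

Answer: 7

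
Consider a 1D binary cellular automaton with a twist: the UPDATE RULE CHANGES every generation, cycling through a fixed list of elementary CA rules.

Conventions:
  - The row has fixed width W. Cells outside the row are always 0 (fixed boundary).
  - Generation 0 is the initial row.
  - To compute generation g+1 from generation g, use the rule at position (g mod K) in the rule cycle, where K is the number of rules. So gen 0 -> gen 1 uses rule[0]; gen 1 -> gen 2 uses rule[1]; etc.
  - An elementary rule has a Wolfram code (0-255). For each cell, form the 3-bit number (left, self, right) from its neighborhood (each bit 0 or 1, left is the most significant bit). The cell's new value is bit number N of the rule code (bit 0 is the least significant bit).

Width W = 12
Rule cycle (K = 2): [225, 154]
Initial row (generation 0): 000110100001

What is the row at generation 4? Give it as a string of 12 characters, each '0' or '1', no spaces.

Gen 0: 000110100001
Gen 1 (rule 225): 110011001100
Gen 2 (rule 154): 101110111010
Gen 3 (rule 225): 010111011100
Gen 4 (rule 154): 100110011010

Answer: 100110011010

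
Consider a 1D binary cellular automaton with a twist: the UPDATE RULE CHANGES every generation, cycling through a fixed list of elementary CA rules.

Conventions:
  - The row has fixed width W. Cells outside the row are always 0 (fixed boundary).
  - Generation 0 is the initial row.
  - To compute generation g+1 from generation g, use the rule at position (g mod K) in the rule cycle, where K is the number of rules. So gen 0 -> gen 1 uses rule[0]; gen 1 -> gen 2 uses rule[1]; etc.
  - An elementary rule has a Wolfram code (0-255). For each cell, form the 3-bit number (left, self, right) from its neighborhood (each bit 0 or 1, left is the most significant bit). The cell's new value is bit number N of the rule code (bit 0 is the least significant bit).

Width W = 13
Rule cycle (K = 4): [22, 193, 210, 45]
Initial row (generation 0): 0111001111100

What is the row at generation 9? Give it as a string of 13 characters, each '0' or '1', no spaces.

Gen 0: 0111001111100
Gen 1 (rule 22): 1000110000010
Gen 2 (rule 193): 0010010111000
Gen 3 (rule 210): 0101100011100
Gen 4 (rule 45): 0111001010001
Gen 5 (rule 22): 1000111011011
Gen 6 (rule 193): 0010011001001
Gen 7 (rule 210): 0101101110110
Gen 8 (rule 45): 0111011001100
Gen 9 (rule 22): 1000000110010

Answer: 1000000110010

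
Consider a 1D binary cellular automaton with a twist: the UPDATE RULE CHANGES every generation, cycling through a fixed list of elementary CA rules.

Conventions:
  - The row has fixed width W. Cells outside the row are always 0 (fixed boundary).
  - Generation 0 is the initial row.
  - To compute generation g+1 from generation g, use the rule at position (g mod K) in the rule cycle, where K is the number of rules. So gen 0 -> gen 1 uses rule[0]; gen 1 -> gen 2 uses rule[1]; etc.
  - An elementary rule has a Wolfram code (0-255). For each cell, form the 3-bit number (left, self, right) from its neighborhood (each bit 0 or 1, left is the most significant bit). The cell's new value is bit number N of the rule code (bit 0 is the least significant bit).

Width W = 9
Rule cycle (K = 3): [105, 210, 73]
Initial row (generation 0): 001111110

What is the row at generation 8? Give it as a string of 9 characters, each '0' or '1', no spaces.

Answer: 011101010

Derivation:
Gen 0: 001111110
Gen 1 (rule 105): 101000010
Gen 2 (rule 210): 000100101
Gen 3 (rule 73): 110000000
Gen 4 (rule 105): 110111111
Gen 5 (rule 210): 010011111
Gen 6 (rule 73): 000010001
Gen 7 (rule 105): 111000100
Gen 8 (rule 210): 011101010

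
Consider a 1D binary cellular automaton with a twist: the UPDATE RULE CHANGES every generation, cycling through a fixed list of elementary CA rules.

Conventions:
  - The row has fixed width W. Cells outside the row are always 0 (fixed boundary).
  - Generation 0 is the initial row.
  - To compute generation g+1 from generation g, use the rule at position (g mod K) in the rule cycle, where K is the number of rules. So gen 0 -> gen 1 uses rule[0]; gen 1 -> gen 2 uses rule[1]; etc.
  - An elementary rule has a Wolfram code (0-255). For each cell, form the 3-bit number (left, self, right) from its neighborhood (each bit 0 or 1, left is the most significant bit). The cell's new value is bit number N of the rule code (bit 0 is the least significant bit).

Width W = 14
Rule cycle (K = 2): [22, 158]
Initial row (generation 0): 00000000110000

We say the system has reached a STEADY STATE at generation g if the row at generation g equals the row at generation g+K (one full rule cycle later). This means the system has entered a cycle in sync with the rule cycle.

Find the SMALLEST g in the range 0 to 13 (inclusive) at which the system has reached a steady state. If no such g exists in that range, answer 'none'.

Gen 0: 00000000110000
Gen 1 (rule 22): 00000001001000
Gen 2 (rule 158): 00000011111100
Gen 3 (rule 22): 00000100000010
Gen 4 (rule 158): 00001110000111
Gen 5 (rule 22): 00010001001000
Gen 6 (rule 158): 00111011111100
Gen 7 (rule 22): 01000000000010
Gen 8 (rule 158): 11100000000111
Gen 9 (rule 22): 00010000001000
Gen 10 (rule 158): 00111000011100
Gen 11 (rule 22): 01000100100010
Gen 12 (rule 158): 11101111110111
Gen 13 (rule 22): 00000000000000
Gen 14 (rule 158): 00000000000000
Gen 15 (rule 22): 00000000000000

Answer: 13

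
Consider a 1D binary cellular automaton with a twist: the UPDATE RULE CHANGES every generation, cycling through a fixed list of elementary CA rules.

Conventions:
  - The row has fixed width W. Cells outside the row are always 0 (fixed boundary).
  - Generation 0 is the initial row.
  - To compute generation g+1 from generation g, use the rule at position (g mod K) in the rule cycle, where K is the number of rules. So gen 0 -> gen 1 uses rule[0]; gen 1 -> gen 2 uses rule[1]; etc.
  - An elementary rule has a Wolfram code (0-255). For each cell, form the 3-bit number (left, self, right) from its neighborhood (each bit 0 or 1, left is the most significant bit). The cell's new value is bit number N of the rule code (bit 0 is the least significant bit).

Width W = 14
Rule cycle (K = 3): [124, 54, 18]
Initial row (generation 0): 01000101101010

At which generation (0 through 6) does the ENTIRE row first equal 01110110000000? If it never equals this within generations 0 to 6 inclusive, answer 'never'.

Answer: 4

Derivation:
Gen 0: 01000101101010
Gen 1 (rule 124): 01100111111111
Gen 2 (rule 54): 10011000000000
Gen 3 (rule 18): 01100100000000
Gen 4 (rule 124): 01110110000000
Gen 5 (rule 54): 10001001000000
Gen 6 (rule 18): 01010110100000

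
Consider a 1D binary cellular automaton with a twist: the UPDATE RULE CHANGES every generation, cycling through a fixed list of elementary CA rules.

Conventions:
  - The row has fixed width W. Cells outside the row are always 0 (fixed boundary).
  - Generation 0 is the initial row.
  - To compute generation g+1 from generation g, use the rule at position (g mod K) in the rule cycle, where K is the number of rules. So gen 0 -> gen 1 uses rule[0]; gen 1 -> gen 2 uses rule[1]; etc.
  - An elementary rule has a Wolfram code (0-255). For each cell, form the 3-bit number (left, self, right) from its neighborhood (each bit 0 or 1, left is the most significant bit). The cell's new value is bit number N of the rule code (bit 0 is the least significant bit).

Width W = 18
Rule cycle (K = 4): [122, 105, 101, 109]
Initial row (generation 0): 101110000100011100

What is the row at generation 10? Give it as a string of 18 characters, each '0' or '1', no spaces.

Gen 0: 101110000100011100
Gen 1 (rule 122): 011011001010110110
Gen 2 (rule 105): 011111000101111110
Gen 3 (rule 101): 000001010110000010
Gen 4 (rule 109): 111101111110111010
Gen 5 (rule 122): 100111000011101101
Gen 6 (rule 105): 000101011010111110
Gen 7 (rule 101): 110111101111000010
Gen 8 (rule 109): 111100111001011010
Gen 9 (rule 122): 100111101110111101
Gen 10 (rule 105): 000100111011100110

Answer: 000100111011100110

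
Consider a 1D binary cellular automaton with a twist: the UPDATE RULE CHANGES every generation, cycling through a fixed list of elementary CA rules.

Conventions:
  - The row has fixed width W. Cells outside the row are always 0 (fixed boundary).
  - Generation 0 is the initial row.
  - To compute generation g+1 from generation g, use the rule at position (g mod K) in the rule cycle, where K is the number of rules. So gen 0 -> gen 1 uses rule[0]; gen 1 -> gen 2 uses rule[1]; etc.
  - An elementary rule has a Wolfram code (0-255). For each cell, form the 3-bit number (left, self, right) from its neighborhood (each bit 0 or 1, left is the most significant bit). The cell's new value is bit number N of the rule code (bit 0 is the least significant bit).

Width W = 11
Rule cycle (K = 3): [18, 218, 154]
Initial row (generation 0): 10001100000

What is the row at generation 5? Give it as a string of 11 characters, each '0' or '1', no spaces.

Gen 0: 10001100000
Gen 1 (rule 18): 01010010000
Gen 2 (rule 218): 10001101000
Gen 3 (rule 154): 01011000100
Gen 4 (rule 18): 10000101010
Gen 5 (rule 218): 01001000001

Answer: 01001000001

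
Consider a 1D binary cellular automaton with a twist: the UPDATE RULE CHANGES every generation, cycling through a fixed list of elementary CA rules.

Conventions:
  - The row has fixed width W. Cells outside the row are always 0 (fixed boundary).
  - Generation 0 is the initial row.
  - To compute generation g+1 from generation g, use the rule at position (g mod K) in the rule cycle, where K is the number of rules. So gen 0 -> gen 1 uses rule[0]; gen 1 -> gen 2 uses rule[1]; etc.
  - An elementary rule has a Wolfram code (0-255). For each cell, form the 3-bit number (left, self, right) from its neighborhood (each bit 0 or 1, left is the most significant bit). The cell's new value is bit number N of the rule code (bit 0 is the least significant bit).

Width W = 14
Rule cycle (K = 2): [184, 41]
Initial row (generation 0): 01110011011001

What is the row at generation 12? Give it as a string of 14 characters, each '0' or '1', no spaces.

Gen 0: 01110011011001
Gen 1 (rule 184): 01101010110100
Gen 2 (rule 41): 01010101101001
Gen 3 (rule 184): 00101011010100
Gen 4 (rule 41): 10010110101001
Gen 5 (rule 184): 01001101010100
Gen 6 (rule 41): 00001010101001
Gen 7 (rule 184): 00000101010100
Gen 8 (rule 41): 11110010101001
Gen 9 (rule 184): 11101001010100
Gen 10 (rule 41): 10010000101001
Gen 11 (rule 184): 01001000010100
Gen 12 (rule 41): 00000011001001

Answer: 00000011001001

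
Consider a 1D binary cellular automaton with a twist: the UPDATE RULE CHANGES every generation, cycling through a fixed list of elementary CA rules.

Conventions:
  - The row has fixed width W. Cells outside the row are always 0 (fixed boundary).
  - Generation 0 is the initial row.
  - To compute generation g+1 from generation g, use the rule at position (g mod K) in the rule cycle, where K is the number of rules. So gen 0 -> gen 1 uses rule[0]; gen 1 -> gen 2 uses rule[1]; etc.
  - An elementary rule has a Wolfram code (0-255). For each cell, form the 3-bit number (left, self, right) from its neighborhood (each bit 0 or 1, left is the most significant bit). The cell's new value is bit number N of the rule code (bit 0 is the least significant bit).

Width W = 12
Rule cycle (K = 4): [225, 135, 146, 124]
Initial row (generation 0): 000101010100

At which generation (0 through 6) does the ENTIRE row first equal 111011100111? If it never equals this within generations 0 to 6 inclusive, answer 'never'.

Answer: never

Derivation:
Gen 0: 000101010100
Gen 1 (rule 225): 110010101001
Gen 2 (rule 135): 000110101011
Gen 3 (rule 146): 001000000000
Gen 4 (rule 124): 001100000000
Gen 5 (rule 225): 100101111111
Gen 6 (rule 135): 101100111110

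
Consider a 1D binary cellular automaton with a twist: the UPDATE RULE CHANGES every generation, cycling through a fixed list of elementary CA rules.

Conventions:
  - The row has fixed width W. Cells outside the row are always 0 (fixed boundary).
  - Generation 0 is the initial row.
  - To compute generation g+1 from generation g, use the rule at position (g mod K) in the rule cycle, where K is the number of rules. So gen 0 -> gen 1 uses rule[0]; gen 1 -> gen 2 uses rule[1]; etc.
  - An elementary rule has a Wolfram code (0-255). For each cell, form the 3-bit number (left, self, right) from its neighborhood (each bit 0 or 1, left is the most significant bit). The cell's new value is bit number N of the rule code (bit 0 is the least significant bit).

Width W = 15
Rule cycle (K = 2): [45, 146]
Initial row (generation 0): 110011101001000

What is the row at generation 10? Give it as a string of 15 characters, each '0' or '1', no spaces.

Answer: 010000001100010

Derivation:
Gen 0: 110011101001000
Gen 1 (rule 45): 100010011001011
Gen 2 (rule 146): 010101100110000
Gen 3 (rule 45): 011111000100111
Gen 4 (rule 146): 101110101011010
Gen 5 (rule 45): 111001111110110
Gen 6 (rule 146): 010110111100001
Gen 7 (rule 45): 011101100001101
Gen 8 (rule 146): 101000010010000
Gen 9 (rule 45): 111011010010111
Gen 10 (rule 146): 010000001100010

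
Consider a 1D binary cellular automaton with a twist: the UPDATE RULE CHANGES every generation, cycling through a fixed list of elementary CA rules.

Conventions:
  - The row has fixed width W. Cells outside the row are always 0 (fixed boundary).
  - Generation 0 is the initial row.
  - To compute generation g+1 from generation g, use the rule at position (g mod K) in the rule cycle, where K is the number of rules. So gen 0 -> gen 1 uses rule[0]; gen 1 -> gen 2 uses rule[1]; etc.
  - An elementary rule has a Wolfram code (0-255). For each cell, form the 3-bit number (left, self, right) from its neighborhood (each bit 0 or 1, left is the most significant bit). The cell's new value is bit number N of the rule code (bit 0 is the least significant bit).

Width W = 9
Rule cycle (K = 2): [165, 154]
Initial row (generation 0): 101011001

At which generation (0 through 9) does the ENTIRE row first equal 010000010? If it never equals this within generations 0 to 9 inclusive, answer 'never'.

Answer: 8

Derivation:
Gen 0: 101011001
Gen 1 (rule 165): 111100001
Gen 2 (rule 154): 111010010
Gen 3 (rule 165): 010110010
Gen 4 (rule 154): 100101101
Gen 5 (rule 165): 100110011
Gen 6 (rule 154): 011101110
Gen 7 (rule 165): 001010100
Gen 8 (rule 154): 010000010
Gen 9 (rule 165): 010111010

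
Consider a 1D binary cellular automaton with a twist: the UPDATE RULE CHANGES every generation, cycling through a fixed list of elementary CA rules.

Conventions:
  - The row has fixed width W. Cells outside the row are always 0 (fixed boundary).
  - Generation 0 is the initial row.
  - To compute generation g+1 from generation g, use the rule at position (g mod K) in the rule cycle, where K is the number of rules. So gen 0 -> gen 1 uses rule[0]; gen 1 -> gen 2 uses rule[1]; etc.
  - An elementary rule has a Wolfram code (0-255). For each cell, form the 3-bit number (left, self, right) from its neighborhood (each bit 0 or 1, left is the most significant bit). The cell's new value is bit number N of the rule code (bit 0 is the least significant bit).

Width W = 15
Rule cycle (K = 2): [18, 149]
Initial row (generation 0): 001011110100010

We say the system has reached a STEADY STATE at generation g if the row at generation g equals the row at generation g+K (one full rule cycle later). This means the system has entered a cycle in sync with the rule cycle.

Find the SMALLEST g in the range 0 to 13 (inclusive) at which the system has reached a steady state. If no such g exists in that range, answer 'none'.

Gen 0: 001011110100010
Gen 1 (rule 18): 010000000010101
Gen 2 (rule 149): 011111111010101
Gen 3 (rule 18): 100000000000000
Gen 4 (rule 149): 111111111111111
Gen 5 (rule 18): 000000000000000
Gen 6 (rule 149): 111111111111111
Gen 7 (rule 18): 000000000000000
Gen 8 (rule 149): 111111111111111
Gen 9 (rule 18): 000000000000000
Gen 10 (rule 149): 111111111111111
Gen 11 (rule 18): 000000000000000
Gen 12 (rule 149): 111111111111111
Gen 13 (rule 18): 000000000000000
Gen 14 (rule 149): 111111111111111
Gen 15 (rule 18): 000000000000000

Answer: 4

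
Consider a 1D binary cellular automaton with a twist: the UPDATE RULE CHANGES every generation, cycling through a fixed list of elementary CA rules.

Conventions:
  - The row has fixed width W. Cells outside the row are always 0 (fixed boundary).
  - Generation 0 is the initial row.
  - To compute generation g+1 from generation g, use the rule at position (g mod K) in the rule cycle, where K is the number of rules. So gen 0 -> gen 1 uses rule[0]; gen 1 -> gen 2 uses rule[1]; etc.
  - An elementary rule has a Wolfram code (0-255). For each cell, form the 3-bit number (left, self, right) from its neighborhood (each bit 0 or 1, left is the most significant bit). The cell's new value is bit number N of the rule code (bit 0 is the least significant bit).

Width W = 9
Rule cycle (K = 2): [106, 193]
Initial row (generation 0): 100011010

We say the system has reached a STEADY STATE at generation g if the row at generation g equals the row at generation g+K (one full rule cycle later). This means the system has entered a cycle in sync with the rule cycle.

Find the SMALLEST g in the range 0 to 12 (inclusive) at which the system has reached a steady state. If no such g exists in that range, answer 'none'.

Gen 0: 100011010
Gen 1 (rule 106): 000111100
Gen 2 (rule 193): 110011101
Gen 3 (rule 106): 110110110
Gen 4 (rule 193): 010010010
Gen 5 (rule 106): 100100100
Gen 6 (rule 193): 000000001
Gen 7 (rule 106): 000000010
Gen 8 (rule 193): 111111000
Gen 9 (rule 106): 100001000
Gen 10 (rule 193): 001100011
Gen 11 (rule 106): 011100111
Gen 12 (rule 193): 001100011
Gen 13 (rule 106): 011100111
Gen 14 (rule 193): 001100011

Answer: 10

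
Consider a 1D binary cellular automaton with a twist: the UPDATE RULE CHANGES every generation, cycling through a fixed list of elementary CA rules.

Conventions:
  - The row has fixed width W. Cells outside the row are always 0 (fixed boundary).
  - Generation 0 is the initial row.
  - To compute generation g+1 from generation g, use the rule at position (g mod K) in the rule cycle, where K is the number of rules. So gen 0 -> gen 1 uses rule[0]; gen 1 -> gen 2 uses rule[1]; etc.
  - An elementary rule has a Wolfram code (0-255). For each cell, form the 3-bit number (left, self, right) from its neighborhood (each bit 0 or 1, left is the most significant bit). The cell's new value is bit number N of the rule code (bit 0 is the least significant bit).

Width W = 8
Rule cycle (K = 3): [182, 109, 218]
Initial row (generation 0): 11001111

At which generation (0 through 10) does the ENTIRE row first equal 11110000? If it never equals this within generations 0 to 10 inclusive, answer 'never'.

Gen 0: 11001111
Gen 1 (rule 182): 00110110
Gen 2 (rule 109): 10111110
Gen 3 (rule 218): 00111111
Gen 4 (rule 182): 01011110
Gen 5 (rule 109): 01110010
Gen 6 (rule 218): 11111101
Gen 7 (rule 182): 01111011
Gen 8 (rule 109): 01001111
Gen 9 (rule 218): 10111111
Gen 10 (rule 182): 11011110

Answer: never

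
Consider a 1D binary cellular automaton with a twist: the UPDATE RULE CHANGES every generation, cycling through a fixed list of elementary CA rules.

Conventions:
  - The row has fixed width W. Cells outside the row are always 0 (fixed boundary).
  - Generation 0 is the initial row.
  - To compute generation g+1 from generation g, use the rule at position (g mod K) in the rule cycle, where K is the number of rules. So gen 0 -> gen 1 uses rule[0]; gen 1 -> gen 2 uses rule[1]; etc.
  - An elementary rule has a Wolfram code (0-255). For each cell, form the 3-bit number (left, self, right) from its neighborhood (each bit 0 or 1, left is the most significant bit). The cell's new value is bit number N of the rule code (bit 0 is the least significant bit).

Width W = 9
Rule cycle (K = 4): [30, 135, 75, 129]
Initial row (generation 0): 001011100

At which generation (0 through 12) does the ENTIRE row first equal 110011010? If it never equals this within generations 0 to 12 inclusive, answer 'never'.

Answer: never

Derivation:
Gen 0: 001011100
Gen 1 (rule 30): 011010010
Gen 2 (rule 135): 100010110
Gen 3 (rule 75): 001100110
Gen 4 (rule 129): 100000000
Gen 5 (rule 30): 110000000
Gen 6 (rule 135): 000111111
Gen 7 (rule 75): 111100001
Gen 8 (rule 129): 011001100
Gen 9 (rule 30): 110111010
Gen 10 (rule 135): 000010010
Gen 11 (rule 75): 111100100
Gen 12 (rule 129): 011000001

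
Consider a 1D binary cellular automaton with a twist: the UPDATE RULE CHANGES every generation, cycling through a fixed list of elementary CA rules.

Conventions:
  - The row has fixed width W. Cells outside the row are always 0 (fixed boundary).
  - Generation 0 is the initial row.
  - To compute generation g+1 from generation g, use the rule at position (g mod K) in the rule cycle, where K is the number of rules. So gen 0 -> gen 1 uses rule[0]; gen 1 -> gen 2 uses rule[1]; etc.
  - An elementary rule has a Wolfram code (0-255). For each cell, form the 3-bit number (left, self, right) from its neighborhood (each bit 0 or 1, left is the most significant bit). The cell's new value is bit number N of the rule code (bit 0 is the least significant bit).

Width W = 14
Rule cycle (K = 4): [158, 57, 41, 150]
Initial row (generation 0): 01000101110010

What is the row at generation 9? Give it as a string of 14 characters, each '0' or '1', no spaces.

Gen 0: 01000101110010
Gen 1 (rule 158): 11101101101111
Gen 2 (rule 57): 10011011011000
Gen 3 (rule 41): 00010110110011
Gen 4 (rule 150): 00110000001100
Gen 5 (rule 158): 01101000011010
Gen 6 (rule 57): 01010111010101
Gen 7 (rule 41): 00101100101010
Gen 8 (rule 150): 01100011101011
Gen 9 (rule 158): 11010111001010

Answer: 11010111001010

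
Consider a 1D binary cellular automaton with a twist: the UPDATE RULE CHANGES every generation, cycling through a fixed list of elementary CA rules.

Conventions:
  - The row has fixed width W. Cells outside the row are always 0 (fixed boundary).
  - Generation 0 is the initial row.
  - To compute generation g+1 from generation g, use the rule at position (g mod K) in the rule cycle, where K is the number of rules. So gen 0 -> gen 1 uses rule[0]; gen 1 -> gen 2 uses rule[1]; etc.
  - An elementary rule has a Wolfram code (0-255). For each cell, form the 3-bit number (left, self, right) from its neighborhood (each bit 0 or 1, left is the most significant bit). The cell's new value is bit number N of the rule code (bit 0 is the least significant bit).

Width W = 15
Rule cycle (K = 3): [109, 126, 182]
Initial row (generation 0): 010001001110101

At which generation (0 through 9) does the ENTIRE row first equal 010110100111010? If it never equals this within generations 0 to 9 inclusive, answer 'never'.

Answer: never

Derivation:
Gen 0: 010001001110101
Gen 1 (rule 109): 010101001011111
Gen 2 (rule 126): 111111111110001
Gen 3 (rule 182): 011111111101011
Gen 4 (rule 109): 010000000111111
Gen 5 (rule 126): 111000001100001
Gen 6 (rule 182): 010100010010011
Gen 7 (rule 109): 011101010010011
Gen 8 (rule 126): 110111111111111
Gen 9 (rule 182): 001011111111110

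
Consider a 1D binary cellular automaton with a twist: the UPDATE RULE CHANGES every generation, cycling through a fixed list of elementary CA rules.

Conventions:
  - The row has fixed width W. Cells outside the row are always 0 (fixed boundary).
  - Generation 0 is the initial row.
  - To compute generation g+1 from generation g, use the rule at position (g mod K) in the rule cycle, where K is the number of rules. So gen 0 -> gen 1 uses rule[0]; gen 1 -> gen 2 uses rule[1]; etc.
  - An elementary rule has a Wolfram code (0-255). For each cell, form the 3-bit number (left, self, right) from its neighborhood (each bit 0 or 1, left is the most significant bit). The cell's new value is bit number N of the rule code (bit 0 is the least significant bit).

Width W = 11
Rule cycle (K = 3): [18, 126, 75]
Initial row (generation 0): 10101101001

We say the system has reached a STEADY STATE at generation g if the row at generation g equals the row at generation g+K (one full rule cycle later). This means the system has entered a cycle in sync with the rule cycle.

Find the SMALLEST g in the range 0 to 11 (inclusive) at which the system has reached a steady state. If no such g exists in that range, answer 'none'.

Gen 0: 10101101001
Gen 1 (rule 18): 00000000110
Gen 2 (rule 126): 00000001111
Gen 3 (rule 75): 11111111001
Gen 4 (rule 18): 00000000110
Gen 5 (rule 126): 00000001111
Gen 6 (rule 75): 11111111001
Gen 7 (rule 18): 00000000110
Gen 8 (rule 126): 00000001111
Gen 9 (rule 75): 11111111001
Gen 10 (rule 18): 00000000110
Gen 11 (rule 126): 00000001111
Gen 12 (rule 75): 11111111001
Gen 13 (rule 18): 00000000110
Gen 14 (rule 126): 00000001111

Answer: 1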